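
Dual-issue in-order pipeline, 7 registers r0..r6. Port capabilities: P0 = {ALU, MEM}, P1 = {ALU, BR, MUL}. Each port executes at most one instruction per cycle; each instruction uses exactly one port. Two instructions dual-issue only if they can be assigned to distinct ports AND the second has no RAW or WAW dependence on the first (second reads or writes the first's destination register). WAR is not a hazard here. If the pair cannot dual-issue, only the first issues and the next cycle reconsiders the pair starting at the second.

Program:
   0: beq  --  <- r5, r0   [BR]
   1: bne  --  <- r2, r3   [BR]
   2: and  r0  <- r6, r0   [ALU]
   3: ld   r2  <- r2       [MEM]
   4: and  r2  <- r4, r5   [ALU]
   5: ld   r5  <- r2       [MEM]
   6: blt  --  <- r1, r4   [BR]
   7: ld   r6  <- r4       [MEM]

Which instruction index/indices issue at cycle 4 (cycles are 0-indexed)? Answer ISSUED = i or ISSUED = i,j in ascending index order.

ISSUED = 5,6

0. beq @i0  | no-port BR/BR
1. bne;and @i1+i2  | dual
2. ld @i3  | WAW r2
3. and @i4  | RAW r2
4. ld;blt @i5+i6  | dual
5. ld @i7  | tail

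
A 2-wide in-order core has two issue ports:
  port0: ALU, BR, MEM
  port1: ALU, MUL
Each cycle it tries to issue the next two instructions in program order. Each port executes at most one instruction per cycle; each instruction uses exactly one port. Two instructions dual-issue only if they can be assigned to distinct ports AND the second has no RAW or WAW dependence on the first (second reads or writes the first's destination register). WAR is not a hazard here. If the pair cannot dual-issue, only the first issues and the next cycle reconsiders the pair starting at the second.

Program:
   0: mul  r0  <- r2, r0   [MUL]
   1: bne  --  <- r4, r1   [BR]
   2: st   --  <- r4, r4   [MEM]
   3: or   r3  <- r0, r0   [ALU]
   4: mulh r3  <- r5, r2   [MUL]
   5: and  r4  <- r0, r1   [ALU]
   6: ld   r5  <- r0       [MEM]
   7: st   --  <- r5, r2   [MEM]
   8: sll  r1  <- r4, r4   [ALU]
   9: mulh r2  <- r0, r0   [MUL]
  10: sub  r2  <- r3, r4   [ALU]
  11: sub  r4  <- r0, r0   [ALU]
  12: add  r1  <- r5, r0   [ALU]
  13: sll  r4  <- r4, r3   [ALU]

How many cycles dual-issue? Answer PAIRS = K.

t=0 i0/i1:mul;bne ; 2-wide
t=1 i2/i3:st;or ; 2-wide
t=2 i4/i5:mulh;and ; 2-wide
t=3 i6:ld ; no-port MEM/MEM
t=4 i7/i8:st;sll ; 2-wide
t=5 i9:mulh ; WAW r2
t=6 i10/i11:sub;sub ; 2-wide
t=7 i12/i13:add;sll ; 2-wide

PAIRS = 6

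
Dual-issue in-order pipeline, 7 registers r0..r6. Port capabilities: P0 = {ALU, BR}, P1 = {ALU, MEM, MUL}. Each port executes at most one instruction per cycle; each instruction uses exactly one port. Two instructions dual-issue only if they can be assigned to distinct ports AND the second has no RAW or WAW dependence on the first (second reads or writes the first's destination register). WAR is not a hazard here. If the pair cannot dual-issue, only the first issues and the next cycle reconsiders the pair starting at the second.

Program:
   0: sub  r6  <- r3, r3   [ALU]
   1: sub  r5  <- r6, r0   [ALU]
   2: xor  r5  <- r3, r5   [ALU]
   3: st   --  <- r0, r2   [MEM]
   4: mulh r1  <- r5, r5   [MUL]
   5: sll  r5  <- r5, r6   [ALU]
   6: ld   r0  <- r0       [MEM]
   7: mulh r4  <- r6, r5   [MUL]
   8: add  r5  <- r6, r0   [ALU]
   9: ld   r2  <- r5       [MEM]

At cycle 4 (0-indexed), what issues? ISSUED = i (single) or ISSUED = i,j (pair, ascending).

c0: i0 sub.ALU  RAW r6
c1: i1 sub.ALU  RAW+WAW r5
c2: i2&i3 xor.ALU st.MEM  pair
c3: i4&i5 mulh.MUL sll.ALU  pair
c4: i6 ld.MEM  no-port MEM/MUL
c5: i7&i8 mulh.MUL add.ALU  pair
c6: i9 ld.MEM  tail

ISSUED = 6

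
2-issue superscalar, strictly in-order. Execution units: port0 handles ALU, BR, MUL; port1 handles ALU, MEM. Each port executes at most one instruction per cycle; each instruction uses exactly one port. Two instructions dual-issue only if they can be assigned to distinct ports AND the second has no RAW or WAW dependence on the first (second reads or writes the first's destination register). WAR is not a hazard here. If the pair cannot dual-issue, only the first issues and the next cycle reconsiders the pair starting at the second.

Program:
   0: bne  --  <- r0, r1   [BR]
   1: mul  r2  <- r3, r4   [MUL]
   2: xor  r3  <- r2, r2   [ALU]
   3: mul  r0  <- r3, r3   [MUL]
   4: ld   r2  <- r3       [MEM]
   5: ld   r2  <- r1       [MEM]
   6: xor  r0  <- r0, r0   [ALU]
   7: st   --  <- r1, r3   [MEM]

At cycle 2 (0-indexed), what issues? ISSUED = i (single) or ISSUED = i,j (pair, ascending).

ISSUED = 2

#0 head=0: bne.BR i0 no-port BR/MUL
#1 head=1: mul.MUL i1 RAW r2
#2 head=2: xor.ALU i2 RAW r3
#3 head=3: mul.MUL+ld.MEM i3&i4 2-wide
#4 head=5: ld.MEM+xor.ALU i5&i6 2-wide
#5 head=7: st.MEM i7 tail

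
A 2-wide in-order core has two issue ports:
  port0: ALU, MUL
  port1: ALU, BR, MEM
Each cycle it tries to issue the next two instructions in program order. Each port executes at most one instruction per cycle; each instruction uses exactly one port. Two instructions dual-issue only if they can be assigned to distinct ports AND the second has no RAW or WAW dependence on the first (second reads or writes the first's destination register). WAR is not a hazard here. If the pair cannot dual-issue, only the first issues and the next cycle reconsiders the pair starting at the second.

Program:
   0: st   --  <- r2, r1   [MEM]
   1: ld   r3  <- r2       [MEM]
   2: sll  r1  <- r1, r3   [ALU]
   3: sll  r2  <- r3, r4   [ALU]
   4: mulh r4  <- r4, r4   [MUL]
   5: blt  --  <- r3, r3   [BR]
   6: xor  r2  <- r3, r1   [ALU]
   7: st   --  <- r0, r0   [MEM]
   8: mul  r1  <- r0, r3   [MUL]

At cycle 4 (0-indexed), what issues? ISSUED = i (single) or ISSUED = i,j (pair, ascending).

#0 head=0: st i0 no-port MEM/MEM
#1 head=1: ld i1 RAW r3
#2 head=2: sll;sll i2,i3 pair
#3 head=4: mulh;blt i4,i5 pair
#4 head=6: xor;st i6,i7 pair
#5 head=8: mul i8 tail

ISSUED = 6,7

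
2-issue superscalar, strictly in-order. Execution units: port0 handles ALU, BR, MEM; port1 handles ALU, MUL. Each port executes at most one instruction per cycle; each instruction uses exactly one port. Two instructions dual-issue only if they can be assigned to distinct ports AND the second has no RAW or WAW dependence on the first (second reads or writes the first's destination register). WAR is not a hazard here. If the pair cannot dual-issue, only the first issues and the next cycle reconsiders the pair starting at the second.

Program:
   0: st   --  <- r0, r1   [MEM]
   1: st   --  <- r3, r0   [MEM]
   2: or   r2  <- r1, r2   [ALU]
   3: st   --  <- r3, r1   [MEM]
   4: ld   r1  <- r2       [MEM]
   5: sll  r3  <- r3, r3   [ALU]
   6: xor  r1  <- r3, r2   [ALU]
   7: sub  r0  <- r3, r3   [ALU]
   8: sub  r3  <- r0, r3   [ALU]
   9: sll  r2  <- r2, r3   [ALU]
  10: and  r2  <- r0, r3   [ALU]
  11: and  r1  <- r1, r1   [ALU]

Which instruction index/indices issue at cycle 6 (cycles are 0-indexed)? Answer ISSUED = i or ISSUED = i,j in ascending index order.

ISSUED = 9

c0: i0 st  no-port MEM/MEM
c1: i1/i2 st or  dual
c2: i3 st  no-port MEM/MEM
c3: i4/i5 ld sll  dual
c4: i6/i7 xor sub  dual
c5: i8 sub  RAW r3
c6: i9 sll  WAW r2
c7: i10/i11 and and  dual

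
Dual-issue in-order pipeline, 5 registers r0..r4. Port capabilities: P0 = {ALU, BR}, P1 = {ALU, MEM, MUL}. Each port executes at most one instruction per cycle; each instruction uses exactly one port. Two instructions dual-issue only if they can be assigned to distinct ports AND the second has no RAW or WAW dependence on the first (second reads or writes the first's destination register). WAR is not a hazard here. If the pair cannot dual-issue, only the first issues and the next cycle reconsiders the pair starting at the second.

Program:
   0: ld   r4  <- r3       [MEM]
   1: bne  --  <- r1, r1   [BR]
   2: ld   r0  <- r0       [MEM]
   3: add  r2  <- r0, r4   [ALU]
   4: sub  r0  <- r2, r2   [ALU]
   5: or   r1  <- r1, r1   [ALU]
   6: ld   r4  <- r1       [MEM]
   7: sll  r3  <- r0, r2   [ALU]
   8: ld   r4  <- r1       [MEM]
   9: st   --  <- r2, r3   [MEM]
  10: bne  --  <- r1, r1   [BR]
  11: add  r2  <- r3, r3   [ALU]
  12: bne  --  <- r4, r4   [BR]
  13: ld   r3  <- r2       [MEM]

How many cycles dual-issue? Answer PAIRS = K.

PAIRS = 5

0. ld.MEM+bne.BR @i0+i1  | pair
1. ld.MEM @i2  | RAW r0
2. add.ALU @i3  | RAW r2
3. sub.ALU+or.ALU @i4+i5  | pair
4. ld.MEM+sll.ALU @i6+i7  | pair
5. ld.MEM @i8  | no-port MEM/MEM
6. st.MEM+bne.BR @i9+i10  | pair
7. add.ALU+bne.BR @i11+i12  | pair
8. ld.MEM @i13  | tail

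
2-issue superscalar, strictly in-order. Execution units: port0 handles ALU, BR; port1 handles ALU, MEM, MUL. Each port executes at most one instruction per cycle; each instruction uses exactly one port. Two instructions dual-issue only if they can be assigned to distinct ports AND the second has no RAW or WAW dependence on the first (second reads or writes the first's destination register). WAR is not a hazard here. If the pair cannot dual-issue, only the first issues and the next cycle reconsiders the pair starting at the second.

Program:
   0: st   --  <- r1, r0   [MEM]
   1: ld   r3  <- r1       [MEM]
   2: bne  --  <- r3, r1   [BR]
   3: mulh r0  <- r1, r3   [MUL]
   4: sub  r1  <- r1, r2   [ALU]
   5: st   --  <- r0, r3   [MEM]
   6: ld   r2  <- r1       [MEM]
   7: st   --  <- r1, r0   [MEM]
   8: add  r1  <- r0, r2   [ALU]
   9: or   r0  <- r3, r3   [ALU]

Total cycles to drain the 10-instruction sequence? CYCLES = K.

CYCLES = 7

0. st @i0  | no-port MEM/MEM
1. ld @i1  | RAW r3
2. bne+mulh @i2,i3  | pair
3. sub+st @i4,i5  | pair
4. ld @i6  | no-port MEM/MEM
5. st+add @i7,i8  | pair
6. or @i9  | tail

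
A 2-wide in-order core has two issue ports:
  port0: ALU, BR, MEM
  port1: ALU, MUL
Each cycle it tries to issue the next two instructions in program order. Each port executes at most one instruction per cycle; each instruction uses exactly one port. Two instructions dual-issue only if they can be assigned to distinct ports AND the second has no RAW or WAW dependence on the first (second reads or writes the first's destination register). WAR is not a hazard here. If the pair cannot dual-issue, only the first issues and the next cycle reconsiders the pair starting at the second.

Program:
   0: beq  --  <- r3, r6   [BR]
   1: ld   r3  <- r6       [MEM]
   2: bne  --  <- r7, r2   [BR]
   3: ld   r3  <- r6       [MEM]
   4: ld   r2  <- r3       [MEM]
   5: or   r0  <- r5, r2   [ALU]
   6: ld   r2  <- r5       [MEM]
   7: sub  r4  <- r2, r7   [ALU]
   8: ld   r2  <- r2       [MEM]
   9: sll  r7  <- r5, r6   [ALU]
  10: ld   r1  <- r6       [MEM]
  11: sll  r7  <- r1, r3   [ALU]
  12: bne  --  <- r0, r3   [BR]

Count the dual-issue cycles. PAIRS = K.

PAIRS = 4

#0 head=0: beq.BR i0 no-port BR/MEM
#1 head=1: ld.MEM i1 no-port MEM/BR
#2 head=2: bne.BR i2 no-port BR/MEM
#3 head=3: ld.MEM i3 no-port MEM/MEM
#4 head=4: ld.MEM i4 RAW r2
#5 head=5: or.ALU ld.MEM i5/i6 2-wide
#6 head=7: sub.ALU ld.MEM i7/i8 2-wide
#7 head=9: sll.ALU ld.MEM i9/i10 2-wide
#8 head=11: sll.ALU bne.BR i11/i12 2-wide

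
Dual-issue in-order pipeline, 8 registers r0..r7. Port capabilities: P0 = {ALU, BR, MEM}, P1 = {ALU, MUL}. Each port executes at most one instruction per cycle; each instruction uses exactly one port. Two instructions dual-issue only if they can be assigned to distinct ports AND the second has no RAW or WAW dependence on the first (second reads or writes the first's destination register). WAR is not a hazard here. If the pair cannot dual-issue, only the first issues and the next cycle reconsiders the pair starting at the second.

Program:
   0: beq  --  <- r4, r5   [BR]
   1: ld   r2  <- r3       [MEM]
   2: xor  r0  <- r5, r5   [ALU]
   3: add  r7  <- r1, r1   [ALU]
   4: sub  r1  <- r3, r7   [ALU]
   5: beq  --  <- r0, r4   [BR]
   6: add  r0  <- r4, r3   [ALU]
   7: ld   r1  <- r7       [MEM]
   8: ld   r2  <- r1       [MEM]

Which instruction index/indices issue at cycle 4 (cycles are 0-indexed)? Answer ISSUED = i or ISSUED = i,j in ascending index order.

#0 head=0: beq i0 no-port BR/MEM
#1 head=1: ld;xor i1+i2 2-wide
#2 head=3: add i3 RAW r7
#3 head=4: sub;beq i4+i5 2-wide
#4 head=6: add;ld i6+i7 2-wide
#5 head=8: ld i8 tail

ISSUED = 6,7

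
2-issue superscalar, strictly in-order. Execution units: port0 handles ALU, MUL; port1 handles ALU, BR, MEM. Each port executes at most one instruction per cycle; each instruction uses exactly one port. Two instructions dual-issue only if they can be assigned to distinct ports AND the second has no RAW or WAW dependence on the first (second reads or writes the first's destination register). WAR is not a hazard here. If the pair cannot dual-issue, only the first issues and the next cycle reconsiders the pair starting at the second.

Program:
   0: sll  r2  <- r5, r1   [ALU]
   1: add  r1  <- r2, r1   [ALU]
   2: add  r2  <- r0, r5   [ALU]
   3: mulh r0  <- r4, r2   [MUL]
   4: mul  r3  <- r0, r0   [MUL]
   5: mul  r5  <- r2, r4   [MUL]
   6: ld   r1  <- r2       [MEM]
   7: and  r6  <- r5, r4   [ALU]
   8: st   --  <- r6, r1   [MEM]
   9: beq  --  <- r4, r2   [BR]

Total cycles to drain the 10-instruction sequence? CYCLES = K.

t=0 i0:sll ; RAW r2
t=1 i1+i2:add/add ; 2-wide
t=2 i3:mulh ; no-port MUL/MUL
t=3 i4:mul ; no-port MUL/MUL
t=4 i5+i6:mul/ld ; 2-wide
t=5 i7:and ; RAW r6
t=6 i8:st ; no-port MEM/BR
t=7 i9:beq ; tail

CYCLES = 8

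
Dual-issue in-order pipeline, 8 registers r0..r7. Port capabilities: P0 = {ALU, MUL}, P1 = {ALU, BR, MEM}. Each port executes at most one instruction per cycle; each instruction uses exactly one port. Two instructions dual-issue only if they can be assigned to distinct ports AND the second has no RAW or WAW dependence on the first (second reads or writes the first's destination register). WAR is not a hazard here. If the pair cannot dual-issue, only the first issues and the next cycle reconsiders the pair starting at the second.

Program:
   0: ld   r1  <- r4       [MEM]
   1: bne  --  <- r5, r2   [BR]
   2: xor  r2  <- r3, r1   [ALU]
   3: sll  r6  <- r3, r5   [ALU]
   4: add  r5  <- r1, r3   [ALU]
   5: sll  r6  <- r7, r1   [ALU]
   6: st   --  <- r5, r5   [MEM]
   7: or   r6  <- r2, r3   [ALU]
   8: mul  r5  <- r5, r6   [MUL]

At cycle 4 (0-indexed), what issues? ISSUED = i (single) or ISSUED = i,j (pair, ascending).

#0 head=0: ld.MEM i0 no-port MEM/BR
#1 head=1: bne.BR/xor.ALU i1/i2 2-wide
#2 head=3: sll.ALU/add.ALU i3/i4 2-wide
#3 head=5: sll.ALU/st.MEM i5/i6 2-wide
#4 head=7: or.ALU i7 RAW r6
#5 head=8: mul.MUL i8 tail

ISSUED = 7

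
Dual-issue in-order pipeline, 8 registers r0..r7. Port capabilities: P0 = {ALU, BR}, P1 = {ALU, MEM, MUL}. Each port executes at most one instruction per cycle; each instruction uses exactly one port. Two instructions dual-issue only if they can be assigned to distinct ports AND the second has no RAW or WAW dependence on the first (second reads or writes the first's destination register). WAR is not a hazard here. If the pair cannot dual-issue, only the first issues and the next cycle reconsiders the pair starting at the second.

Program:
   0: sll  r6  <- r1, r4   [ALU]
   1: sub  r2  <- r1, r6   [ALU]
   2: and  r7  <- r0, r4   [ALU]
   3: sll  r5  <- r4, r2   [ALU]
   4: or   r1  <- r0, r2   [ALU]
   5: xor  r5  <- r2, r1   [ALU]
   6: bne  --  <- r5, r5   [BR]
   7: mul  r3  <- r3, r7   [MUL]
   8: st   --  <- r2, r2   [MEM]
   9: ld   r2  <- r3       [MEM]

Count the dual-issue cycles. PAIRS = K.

c0: i0 sll  RAW r6
c1: i1+i2 sub;and  pair
c2: i3+i4 sll;or  pair
c3: i5 xor  RAW r5
c4: i6+i7 bne;mul  pair
c5: i8 st  no-port MEM/MEM
c6: i9 ld  tail

PAIRS = 3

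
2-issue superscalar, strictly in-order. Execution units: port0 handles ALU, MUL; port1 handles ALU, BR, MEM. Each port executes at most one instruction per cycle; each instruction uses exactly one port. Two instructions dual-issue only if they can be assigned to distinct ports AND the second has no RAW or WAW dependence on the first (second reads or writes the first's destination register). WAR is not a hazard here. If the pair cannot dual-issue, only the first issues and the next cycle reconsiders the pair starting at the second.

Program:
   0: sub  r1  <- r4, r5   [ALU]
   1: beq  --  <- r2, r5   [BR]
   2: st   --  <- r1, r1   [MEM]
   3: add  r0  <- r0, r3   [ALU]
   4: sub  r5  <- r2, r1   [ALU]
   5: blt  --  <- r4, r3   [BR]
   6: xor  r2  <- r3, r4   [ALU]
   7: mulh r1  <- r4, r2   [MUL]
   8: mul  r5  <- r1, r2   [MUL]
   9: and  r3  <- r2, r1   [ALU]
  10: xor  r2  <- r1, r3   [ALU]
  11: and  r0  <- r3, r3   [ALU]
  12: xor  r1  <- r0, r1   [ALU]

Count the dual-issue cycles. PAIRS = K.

PAIRS = 5

t=0 i0+i1:sub.ALU+beq.BR ; pair
t=1 i2+i3:st.MEM+add.ALU ; pair
t=2 i4+i5:sub.ALU+blt.BR ; pair
t=3 i6:xor.ALU ; RAW r2
t=4 i7:mulh.MUL ; no-port MUL/MUL
t=5 i8+i9:mul.MUL+and.ALU ; pair
t=6 i10+i11:xor.ALU+and.ALU ; pair
t=7 i12:xor.ALU ; tail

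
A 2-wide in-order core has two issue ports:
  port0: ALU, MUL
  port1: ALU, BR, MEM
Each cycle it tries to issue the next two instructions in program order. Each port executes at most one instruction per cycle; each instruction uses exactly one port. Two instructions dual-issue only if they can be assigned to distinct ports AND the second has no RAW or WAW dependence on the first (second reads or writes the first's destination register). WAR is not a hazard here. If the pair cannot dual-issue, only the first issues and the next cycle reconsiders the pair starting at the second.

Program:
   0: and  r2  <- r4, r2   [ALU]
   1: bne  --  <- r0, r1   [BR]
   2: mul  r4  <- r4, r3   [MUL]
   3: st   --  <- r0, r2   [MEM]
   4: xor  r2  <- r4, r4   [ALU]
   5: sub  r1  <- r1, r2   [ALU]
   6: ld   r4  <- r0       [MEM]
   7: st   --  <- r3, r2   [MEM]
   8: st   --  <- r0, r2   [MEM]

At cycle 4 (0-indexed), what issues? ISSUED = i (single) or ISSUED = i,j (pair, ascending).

ISSUED = 7

0. and/bne @i0,i1  | 2-wide
1. mul/st @i2,i3  | 2-wide
2. xor @i4  | RAW r2
3. sub/ld @i5,i6  | 2-wide
4. st @i7  | no-port MEM/MEM
5. st @i8  | tail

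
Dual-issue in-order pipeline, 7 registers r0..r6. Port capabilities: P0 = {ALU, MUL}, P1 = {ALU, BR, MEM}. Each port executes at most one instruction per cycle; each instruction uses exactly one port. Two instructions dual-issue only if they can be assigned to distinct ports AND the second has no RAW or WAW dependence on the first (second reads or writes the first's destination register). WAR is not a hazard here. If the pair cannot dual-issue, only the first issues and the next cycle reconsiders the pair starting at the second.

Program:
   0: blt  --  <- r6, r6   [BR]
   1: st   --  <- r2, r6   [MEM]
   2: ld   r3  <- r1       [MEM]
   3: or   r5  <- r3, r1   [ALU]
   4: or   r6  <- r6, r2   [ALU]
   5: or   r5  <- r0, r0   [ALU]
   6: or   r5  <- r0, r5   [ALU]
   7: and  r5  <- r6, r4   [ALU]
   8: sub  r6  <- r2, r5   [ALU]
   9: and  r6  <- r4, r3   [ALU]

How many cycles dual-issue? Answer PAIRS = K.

#0 head=0: blt i0 no-port BR/MEM
#1 head=1: st i1 no-port MEM/MEM
#2 head=2: ld i2 RAW r3
#3 head=3: or;or i3,i4 pair
#4 head=5: or i5 RAW+WAW r5
#5 head=6: or i6 WAW r5
#6 head=7: and i7 RAW r5
#7 head=8: sub i8 WAW r6
#8 head=9: and i9 tail

PAIRS = 1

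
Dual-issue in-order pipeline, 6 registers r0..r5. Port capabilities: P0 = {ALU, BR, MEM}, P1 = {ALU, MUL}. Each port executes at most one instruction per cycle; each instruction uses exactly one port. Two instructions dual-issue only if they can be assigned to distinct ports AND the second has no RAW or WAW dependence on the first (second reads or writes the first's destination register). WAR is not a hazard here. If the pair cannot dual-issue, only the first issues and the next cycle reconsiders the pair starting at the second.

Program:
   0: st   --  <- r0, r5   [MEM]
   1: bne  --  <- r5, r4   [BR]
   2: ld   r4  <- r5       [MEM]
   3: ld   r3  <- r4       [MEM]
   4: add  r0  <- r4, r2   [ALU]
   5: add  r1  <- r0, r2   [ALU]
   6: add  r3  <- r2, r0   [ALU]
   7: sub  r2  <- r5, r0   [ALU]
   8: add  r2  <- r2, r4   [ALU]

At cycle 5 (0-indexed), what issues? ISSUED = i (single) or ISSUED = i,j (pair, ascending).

ISSUED = 7

t=0 i0:st ; no-port MEM/BR
t=1 i1:bne ; no-port BR/MEM
t=2 i2:ld ; no-port MEM/MEM
t=3 i3/i4:ld;add ; pair
t=4 i5/i6:add;add ; pair
t=5 i7:sub ; RAW+WAW r2
t=6 i8:add ; tail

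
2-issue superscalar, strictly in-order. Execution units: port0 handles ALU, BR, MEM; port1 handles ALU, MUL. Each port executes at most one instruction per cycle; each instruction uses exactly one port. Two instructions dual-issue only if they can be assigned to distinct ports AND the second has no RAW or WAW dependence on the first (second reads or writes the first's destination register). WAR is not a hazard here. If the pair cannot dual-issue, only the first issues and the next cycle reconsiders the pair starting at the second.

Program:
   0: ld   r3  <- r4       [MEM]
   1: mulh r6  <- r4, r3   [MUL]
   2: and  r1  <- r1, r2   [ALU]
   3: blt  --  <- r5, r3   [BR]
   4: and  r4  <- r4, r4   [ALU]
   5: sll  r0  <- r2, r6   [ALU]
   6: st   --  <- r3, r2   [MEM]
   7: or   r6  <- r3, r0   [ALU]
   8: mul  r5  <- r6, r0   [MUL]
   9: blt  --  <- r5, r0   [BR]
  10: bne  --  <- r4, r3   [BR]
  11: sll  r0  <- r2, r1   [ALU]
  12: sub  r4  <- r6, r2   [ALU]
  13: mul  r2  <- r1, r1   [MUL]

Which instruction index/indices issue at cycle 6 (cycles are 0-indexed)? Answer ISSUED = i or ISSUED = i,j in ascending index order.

ISSUED = 9

0. ld.MEM @i0  | RAW r3
1. mulh.MUL/and.ALU @i1/i2  | dual
2. blt.BR/and.ALU @i3/i4  | dual
3. sll.ALU/st.MEM @i5/i6  | dual
4. or.ALU @i7  | RAW r6
5. mul.MUL @i8  | RAW r5
6. blt.BR @i9  | no-port BR/BR
7. bne.BR/sll.ALU @i10/i11  | dual
8. sub.ALU/mul.MUL @i12/i13  | dual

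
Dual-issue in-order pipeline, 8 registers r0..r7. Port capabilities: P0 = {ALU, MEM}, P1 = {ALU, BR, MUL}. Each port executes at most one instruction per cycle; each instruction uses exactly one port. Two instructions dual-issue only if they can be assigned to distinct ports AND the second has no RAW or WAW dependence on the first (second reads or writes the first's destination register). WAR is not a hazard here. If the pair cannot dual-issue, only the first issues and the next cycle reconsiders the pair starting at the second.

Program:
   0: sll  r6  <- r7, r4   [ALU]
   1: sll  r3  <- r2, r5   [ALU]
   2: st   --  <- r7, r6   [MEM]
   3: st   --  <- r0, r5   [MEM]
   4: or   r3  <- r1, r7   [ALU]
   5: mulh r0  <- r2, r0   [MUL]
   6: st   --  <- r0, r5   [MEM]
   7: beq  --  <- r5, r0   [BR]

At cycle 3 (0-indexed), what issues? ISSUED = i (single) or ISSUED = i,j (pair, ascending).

t=0 i0+i1:sll sll ; 2-wide
t=1 i2:st ; no-port MEM/MEM
t=2 i3+i4:st or ; 2-wide
t=3 i5:mulh ; RAW r0
t=4 i6+i7:st beq ; 2-wide

ISSUED = 5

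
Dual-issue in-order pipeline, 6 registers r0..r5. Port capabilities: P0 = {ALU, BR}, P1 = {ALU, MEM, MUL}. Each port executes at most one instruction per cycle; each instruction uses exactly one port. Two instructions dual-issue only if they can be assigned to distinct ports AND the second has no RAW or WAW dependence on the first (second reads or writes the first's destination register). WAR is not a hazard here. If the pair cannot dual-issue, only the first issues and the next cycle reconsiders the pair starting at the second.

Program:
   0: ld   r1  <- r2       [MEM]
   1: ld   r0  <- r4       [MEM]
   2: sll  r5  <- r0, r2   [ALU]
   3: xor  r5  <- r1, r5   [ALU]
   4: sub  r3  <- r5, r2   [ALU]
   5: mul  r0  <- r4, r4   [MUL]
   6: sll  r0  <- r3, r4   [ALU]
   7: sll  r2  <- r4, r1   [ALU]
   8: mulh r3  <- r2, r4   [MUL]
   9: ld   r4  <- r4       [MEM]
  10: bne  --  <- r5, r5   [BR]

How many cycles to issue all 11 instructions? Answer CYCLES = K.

t=0 i0:ld ; no-port MEM/MEM
t=1 i1:ld ; RAW r0
t=2 i2:sll ; RAW+WAW r5
t=3 i3:xor ; RAW r5
t=4 i4/i5:sub mul ; dual
t=5 i6/i7:sll sll ; dual
t=6 i8:mulh ; no-port MUL/MEM
t=7 i9/i10:ld bne ; dual

CYCLES = 8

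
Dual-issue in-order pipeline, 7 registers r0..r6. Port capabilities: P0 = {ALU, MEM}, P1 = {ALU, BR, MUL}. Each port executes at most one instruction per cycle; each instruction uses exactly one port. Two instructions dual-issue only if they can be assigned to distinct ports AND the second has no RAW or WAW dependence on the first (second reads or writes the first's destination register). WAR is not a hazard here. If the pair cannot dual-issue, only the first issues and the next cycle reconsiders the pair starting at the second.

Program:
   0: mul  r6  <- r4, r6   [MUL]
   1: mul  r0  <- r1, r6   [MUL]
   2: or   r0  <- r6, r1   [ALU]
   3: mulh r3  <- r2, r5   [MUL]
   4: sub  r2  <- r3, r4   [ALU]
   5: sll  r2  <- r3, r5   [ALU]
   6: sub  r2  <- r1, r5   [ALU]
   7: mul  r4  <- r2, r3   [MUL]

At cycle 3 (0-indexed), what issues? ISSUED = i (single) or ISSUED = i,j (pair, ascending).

ISSUED = 4

[0] i0  mul  -- no-port MUL/MUL
[1] i1  mul  -- WAW r0
[2] i2&i3  or;mulh  -- 2-wide
[3] i4  sub  -- WAW r2
[4] i5  sll  -- WAW r2
[5] i6  sub  -- RAW r2
[6] i7  mul  -- tail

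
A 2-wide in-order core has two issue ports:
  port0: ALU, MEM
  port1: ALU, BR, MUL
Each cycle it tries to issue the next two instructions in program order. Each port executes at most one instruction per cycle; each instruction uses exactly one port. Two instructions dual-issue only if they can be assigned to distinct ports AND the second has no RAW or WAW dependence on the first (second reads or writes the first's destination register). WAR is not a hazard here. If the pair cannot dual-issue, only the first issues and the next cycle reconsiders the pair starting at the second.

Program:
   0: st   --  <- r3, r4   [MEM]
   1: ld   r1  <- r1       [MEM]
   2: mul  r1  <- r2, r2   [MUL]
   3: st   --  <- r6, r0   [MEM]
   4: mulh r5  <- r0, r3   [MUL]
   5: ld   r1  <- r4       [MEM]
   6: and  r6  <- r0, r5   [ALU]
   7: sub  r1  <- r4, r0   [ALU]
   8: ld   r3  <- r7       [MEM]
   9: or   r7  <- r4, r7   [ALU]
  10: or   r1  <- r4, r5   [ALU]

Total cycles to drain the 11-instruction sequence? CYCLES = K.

CYCLES = 7

c0: i0 st  no-port MEM/MEM
c1: i1 ld  WAW r1
c2: i2,i3 mul;st  pair
c3: i4,i5 mulh;ld  pair
c4: i6,i7 and;sub  pair
c5: i8,i9 ld;or  pair
c6: i10 or  tail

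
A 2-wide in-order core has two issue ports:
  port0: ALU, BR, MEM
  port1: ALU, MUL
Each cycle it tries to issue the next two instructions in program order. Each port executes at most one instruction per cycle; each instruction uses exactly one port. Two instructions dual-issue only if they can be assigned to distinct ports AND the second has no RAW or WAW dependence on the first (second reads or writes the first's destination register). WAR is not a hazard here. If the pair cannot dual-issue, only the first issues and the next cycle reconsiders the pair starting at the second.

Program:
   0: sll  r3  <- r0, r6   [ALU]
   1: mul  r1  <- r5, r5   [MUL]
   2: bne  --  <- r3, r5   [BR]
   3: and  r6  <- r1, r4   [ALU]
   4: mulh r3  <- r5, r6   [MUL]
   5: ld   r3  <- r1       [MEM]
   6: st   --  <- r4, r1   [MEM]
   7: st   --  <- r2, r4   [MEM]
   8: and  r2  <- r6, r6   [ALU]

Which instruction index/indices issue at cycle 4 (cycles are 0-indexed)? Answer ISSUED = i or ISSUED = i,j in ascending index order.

ISSUED = 6

c0: i0/i1 sll.ALU;mul.MUL  dual
c1: i2/i3 bne.BR;and.ALU  dual
c2: i4 mulh.MUL  WAW r3
c3: i5 ld.MEM  no-port MEM/MEM
c4: i6 st.MEM  no-port MEM/MEM
c5: i7/i8 st.MEM;and.ALU  dual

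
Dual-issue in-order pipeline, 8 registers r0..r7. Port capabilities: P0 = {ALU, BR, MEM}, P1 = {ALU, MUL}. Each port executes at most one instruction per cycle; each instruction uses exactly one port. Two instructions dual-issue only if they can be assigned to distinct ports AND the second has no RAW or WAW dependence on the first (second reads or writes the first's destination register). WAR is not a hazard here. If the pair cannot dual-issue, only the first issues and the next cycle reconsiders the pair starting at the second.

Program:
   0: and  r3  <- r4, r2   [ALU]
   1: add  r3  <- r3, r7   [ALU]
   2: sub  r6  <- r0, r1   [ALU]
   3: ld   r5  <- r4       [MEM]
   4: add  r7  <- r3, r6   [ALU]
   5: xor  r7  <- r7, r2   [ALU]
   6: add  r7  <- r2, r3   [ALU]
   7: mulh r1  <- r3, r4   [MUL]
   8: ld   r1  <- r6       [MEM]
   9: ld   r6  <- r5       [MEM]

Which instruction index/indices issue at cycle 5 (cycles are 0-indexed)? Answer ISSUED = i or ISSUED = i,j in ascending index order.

#0 head=0: and.ALU i0 RAW+WAW r3
#1 head=1: add.ALU+sub.ALU i1/i2 pair
#2 head=3: ld.MEM+add.ALU i3/i4 pair
#3 head=5: xor.ALU i5 WAW r7
#4 head=6: add.ALU+mulh.MUL i6/i7 pair
#5 head=8: ld.MEM i8 no-port MEM/MEM
#6 head=9: ld.MEM i9 tail

ISSUED = 8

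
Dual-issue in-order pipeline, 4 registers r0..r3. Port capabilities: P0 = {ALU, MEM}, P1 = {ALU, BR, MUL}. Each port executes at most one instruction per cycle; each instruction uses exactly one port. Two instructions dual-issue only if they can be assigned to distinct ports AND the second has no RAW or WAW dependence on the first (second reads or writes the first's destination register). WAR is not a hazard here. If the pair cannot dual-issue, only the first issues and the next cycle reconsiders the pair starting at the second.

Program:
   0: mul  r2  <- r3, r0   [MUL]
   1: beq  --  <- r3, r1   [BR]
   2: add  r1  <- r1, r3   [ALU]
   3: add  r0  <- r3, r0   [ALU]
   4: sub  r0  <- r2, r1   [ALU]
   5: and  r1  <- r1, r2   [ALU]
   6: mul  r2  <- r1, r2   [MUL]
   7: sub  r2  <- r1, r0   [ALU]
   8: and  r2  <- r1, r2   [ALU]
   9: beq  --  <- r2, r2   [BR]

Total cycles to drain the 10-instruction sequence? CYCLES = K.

c0: i0 mul.MUL  no-port MUL/BR
c1: i1/i2 beq.BR+add.ALU  dual
c2: i3 add.ALU  WAW r0
c3: i4/i5 sub.ALU+and.ALU  dual
c4: i6 mul.MUL  WAW r2
c5: i7 sub.ALU  RAW+WAW r2
c6: i8 and.ALU  RAW r2
c7: i9 beq.BR  tail

CYCLES = 8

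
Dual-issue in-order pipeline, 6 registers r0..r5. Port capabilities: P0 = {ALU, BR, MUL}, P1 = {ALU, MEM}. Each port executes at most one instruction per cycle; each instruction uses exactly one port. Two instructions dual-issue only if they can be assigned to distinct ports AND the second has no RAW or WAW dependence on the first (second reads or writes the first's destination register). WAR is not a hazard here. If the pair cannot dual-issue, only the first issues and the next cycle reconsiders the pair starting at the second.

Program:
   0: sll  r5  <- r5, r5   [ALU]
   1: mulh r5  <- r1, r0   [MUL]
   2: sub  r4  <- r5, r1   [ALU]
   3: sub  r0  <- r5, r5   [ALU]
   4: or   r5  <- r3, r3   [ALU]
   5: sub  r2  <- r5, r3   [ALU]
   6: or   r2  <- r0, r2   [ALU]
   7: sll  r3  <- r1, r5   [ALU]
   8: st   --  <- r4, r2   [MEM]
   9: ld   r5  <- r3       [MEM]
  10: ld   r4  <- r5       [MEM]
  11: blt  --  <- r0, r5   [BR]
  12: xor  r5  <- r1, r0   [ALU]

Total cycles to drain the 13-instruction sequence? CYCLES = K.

t=0 i0:sll.ALU ; WAW r5
t=1 i1:mulh.MUL ; RAW r5
t=2 i2&i3:sub.ALU sub.ALU ; 2-wide
t=3 i4:or.ALU ; RAW r5
t=4 i5:sub.ALU ; RAW+WAW r2
t=5 i6&i7:or.ALU sll.ALU ; 2-wide
t=6 i8:st.MEM ; no-port MEM/MEM
t=7 i9:ld.MEM ; no-port MEM/MEM
t=8 i10&i11:ld.MEM blt.BR ; 2-wide
t=9 i12:xor.ALU ; tail

CYCLES = 10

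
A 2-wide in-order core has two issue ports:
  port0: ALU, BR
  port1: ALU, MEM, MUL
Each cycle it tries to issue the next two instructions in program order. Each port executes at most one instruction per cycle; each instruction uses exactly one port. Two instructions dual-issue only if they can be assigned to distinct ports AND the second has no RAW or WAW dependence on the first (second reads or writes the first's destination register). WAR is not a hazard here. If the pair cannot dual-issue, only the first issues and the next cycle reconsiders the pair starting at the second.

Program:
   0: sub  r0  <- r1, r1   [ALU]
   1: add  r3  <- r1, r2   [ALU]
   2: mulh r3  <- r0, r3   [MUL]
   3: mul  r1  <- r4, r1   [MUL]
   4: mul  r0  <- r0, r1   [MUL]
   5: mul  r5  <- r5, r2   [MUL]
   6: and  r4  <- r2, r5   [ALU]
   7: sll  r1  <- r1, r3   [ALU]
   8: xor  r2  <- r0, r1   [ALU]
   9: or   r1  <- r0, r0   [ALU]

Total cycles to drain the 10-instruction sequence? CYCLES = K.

c0: i0,i1 sub.ALU/add.ALU  dual
c1: i2 mulh.MUL  no-port MUL/MUL
c2: i3 mul.MUL  no-port MUL/MUL
c3: i4 mul.MUL  no-port MUL/MUL
c4: i5 mul.MUL  RAW r5
c5: i6,i7 and.ALU/sll.ALU  dual
c6: i8,i9 xor.ALU/or.ALU  dual

CYCLES = 7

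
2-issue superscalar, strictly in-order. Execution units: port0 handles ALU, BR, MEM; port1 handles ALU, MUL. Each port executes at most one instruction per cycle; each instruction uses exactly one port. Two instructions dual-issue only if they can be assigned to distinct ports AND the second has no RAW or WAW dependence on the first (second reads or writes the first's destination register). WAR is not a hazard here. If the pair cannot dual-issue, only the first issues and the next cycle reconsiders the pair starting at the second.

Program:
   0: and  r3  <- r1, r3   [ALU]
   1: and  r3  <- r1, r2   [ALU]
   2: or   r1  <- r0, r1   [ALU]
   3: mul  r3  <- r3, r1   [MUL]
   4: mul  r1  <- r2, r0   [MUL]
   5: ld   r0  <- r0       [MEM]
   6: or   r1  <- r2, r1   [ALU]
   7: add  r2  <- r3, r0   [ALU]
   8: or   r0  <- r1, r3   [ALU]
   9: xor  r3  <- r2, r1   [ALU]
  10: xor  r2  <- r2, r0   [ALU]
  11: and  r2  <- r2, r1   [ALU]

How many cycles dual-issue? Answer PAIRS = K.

0. and @i0  | WAW r3
1. and;or @i1,i2  | 2-wide
2. mul @i3  | no-port MUL/MUL
3. mul;ld @i4,i5  | 2-wide
4. or;add @i6,i7  | 2-wide
5. or;xor @i8,i9  | 2-wide
6. xor @i10  | RAW+WAW r2
7. and @i11  | tail

PAIRS = 4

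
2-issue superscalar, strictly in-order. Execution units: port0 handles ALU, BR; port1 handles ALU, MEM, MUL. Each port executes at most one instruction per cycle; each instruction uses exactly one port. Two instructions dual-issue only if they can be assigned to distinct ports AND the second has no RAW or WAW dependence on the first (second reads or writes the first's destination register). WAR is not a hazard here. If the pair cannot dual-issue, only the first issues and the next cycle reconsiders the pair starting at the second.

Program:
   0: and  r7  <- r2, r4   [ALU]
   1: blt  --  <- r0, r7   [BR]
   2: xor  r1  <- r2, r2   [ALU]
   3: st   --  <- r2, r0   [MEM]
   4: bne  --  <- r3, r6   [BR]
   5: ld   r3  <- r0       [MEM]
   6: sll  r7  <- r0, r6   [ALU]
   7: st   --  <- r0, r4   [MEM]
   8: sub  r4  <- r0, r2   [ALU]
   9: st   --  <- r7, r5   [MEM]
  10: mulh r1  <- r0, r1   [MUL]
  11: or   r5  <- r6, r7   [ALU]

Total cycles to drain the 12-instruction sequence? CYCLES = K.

  cy0 -> i0 (and) RAW r7
  cy1 -> i1,i2 (blt+xor) 2-wide
  cy2 -> i3,i4 (st+bne) 2-wide
  cy3 -> i5,i6 (ld+sll) 2-wide
  cy4 -> i7,i8 (st+sub) 2-wide
  cy5 -> i9 (st) no-port MEM/MUL
  cy6 -> i10,i11 (mulh+or) 2-wide

CYCLES = 7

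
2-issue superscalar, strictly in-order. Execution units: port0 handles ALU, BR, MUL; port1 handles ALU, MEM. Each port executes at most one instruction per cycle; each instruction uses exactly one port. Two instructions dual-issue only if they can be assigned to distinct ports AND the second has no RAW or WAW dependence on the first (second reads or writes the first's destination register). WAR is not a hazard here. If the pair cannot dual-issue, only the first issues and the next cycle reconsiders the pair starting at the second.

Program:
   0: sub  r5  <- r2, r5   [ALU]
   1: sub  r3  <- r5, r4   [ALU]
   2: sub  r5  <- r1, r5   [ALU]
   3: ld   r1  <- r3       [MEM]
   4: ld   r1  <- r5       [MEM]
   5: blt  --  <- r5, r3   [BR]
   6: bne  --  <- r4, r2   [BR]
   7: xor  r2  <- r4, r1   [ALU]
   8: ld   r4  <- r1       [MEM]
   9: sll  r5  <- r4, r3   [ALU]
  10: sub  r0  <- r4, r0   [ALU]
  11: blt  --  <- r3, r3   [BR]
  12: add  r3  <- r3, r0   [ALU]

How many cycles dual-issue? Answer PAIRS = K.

PAIRS = 5

t=0 i0:sub.ALU ; RAW r5
t=1 i1&i2:sub.ALU sub.ALU ; dual
t=2 i3:ld.MEM ; no-port MEM/MEM
t=3 i4&i5:ld.MEM blt.BR ; dual
t=4 i6&i7:bne.BR xor.ALU ; dual
t=5 i8:ld.MEM ; RAW r4
t=6 i9&i10:sll.ALU sub.ALU ; dual
t=7 i11&i12:blt.BR add.ALU ; dual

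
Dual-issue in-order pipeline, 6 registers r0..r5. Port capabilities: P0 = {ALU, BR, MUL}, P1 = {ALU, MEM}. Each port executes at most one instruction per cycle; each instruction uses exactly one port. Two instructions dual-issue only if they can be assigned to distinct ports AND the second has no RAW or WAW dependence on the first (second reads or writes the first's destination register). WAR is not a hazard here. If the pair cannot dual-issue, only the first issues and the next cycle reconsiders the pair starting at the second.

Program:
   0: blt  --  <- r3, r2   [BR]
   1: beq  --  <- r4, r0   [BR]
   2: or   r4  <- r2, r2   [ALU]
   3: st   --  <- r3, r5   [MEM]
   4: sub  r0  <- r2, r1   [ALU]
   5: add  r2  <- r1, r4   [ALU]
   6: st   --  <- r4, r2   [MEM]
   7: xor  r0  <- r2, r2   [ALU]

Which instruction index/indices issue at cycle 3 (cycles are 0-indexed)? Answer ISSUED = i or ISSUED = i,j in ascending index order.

t=0 i0:blt.BR ; no-port BR/BR
t=1 i1,i2:beq.BR/or.ALU ; 2-wide
t=2 i3,i4:st.MEM/sub.ALU ; 2-wide
t=3 i5:add.ALU ; RAW r2
t=4 i6,i7:st.MEM/xor.ALU ; 2-wide

ISSUED = 5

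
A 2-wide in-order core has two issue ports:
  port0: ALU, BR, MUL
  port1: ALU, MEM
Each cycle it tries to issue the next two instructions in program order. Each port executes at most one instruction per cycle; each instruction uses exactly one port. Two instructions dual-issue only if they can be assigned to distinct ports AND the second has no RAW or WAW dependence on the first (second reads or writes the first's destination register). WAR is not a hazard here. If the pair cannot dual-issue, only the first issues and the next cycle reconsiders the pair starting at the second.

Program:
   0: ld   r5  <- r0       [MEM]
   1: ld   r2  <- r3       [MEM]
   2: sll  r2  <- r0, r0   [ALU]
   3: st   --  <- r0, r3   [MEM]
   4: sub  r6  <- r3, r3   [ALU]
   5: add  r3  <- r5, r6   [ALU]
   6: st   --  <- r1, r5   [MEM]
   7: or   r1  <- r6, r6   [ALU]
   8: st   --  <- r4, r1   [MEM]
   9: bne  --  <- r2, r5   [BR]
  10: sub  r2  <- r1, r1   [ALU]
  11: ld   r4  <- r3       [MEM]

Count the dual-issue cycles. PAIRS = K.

PAIRS = 4

[0] i0  ld  -- no-port MEM/MEM
[1] i1  ld  -- WAW r2
[2] i2/i3  sll st  -- pair
[3] i4  sub  -- RAW r6
[4] i5/i6  add st  -- pair
[5] i7  or  -- RAW r1
[6] i8/i9  st bne  -- pair
[7] i10/i11  sub ld  -- pair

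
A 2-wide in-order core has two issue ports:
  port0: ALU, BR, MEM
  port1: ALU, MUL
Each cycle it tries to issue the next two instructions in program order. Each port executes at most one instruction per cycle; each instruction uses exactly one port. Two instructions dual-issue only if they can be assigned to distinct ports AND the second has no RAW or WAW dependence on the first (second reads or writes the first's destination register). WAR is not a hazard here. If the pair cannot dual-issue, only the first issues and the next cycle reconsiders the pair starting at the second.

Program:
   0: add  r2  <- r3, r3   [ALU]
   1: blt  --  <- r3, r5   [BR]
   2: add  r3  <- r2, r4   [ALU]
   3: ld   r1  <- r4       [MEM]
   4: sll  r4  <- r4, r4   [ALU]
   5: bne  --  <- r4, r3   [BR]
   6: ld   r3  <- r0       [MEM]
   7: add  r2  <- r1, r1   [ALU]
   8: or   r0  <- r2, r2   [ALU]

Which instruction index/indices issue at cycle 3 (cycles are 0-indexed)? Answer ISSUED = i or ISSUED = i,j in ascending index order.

c0: i0/i1 add/blt  2-wide
c1: i2/i3 add/ld  2-wide
c2: i4 sll  RAW r4
c3: i5 bne  no-port BR/MEM
c4: i6/i7 ld/add  2-wide
c5: i8 or  tail

ISSUED = 5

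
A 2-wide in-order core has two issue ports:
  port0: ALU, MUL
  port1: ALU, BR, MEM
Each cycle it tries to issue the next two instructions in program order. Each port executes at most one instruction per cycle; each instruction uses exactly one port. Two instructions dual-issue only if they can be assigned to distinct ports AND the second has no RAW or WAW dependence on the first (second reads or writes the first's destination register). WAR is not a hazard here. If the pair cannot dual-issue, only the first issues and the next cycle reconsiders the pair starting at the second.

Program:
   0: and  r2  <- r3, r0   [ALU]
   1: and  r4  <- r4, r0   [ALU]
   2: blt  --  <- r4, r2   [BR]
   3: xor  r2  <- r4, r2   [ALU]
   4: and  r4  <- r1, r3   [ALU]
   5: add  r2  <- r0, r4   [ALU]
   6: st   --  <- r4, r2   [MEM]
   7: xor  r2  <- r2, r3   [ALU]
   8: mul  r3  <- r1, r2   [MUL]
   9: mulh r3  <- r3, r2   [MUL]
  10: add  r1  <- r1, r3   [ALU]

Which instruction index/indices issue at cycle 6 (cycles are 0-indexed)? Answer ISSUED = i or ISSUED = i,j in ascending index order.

#0 head=0: and;and i0,i1 pair
#1 head=2: blt;xor i2,i3 pair
#2 head=4: and i4 RAW r4
#3 head=5: add i5 RAW r2
#4 head=6: st;xor i6,i7 pair
#5 head=8: mul i8 no-port MUL/MUL
#6 head=9: mulh i9 RAW r3
#7 head=10: add i10 tail

ISSUED = 9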